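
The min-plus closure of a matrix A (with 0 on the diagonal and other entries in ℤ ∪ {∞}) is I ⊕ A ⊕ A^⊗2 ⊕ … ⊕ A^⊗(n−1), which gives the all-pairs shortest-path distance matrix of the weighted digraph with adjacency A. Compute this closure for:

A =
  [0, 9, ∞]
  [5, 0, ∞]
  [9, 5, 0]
Closure =
  [0, 9, ∞]
  [5, 0, ∞]
  [9, 5, 0]

This is the Floyd-Warshall all-pairs shortest-path computation. For each intermediate vertex k = 0, 1, …, 2, update dist[i][j] ← min(dist[i][j], dist[i][k] + dist[k][j]). The final matrix gives, for each (i, j), the minimum total weight of any directed path from i to j (possibly empty when i = j).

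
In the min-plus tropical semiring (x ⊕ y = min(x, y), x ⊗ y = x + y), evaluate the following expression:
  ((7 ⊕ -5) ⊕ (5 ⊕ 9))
((7 ⊕ -5) ⊕ (5 ⊕ 9)) = -5

Expand innermost to outermost. Recall ⊕ takes the minimum of its arguments and ⊗ takes their sum. Working out the expression ((7 ⊕ -5) ⊕ (5 ⊕ 9)) gives -5.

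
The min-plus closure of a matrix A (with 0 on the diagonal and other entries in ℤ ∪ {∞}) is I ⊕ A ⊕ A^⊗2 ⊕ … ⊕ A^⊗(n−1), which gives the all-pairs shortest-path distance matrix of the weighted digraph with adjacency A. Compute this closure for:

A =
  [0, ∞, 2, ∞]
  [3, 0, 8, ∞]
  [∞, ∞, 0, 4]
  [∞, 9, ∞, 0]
Closure =
  [0, 15, 2, 6]
  [3, 0, 5, 9]
  [16, 13, 0, 4]
  [12, 9, 14, 0]

This is the Floyd-Warshall all-pairs shortest-path computation. For each intermediate vertex k = 0, 1, …, 3, update dist[i][j] ← min(dist[i][j], dist[i][k] + dist[k][j]). The final matrix gives, for each (i, j), the minimum total weight of any directed path from i to j (possibly empty when i = j).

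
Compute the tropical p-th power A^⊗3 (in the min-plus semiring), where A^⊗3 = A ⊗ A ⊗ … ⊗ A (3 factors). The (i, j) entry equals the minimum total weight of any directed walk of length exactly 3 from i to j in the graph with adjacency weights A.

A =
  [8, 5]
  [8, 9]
A^⊗3 =
  [21, 18]
  [21, 21]

Each entry (A^⊗3)_ij equals the minimum over all length-3 walks i = v_0 → v_1 → … → v_3 = j of Σ_t A[v_t][v_{t+1}]. For example, for (i, j) = (0, 1) we minimise over 4 possible intermediate vertex sequences; the minimum is 18, attained along the walk 0 → 1 → 0 → 1.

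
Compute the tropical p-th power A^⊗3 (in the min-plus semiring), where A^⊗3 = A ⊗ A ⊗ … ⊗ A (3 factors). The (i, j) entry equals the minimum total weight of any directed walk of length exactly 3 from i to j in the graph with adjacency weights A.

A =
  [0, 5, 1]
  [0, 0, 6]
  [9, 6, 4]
A^⊗3 =
  [0, 5, 1]
  [0, 0, 1]
  [6, 6, 7]

Each entry (A^⊗3)_ij equals the minimum over all length-3 walks i = v_0 → v_1 → … → v_3 = j of Σ_t A[v_t][v_{t+1}]. For example, for (i, j) = (0, 2) we minimise over 9 possible intermediate vertex sequences; the minimum is 1, attained along the walk 0 → 0 → 0 → 2.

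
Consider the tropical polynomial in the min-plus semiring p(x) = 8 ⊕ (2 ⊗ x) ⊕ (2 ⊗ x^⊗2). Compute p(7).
p(7) = 8

A tropical monomial a ⊗ x^⊗i evaluates to a + i · x. Evaluating each term at x = 7:
  Term 0 contributes 8 + 0 · 7 = 8
  Term 1 contributes 2 + 1 · 7 = 9
  Term 2 contributes 2 + 2 · 7 = 16
p(7) = ⊕ of these = min[8, 9, 16] = 8.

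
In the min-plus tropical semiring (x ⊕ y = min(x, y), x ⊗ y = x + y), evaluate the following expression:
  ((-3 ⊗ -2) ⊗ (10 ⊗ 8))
((-3 ⊗ -2) ⊗ (10 ⊗ 8)) = 13

Expand innermost to outermost. Recall ⊕ takes the minimum of its arguments and ⊗ takes their sum. Working out the expression ((-3 ⊗ -2) ⊗ (10 ⊗ 8)) gives 13.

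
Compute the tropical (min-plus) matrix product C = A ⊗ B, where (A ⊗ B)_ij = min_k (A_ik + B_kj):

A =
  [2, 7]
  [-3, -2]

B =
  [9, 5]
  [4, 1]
A ⊗ B =
  [11, 7]
  [2, -1]

Apply the min-plus product entry-by-entry:
  C[0][0] = min over k of (A[0][0] + B[0][0] = 2 + 9 = 11, A[0][1] + B[1][0] = 7 + 4 = 11) = 11 (attained at k = 0)
  C[0][1] = min over k of (A[0][0] + B[0][1] = 2 + 5 = 7, A[0][1] + B[1][1] = 7 + 1 = 8) = 7 (attained at k = 0)
  C[1][0] = min over k of (A[1][0] + B[0][0] = -3 + 9 = 6, A[1][1] + B[1][0] = -2 + 4 = 2) = 2 (attained at k = 1)
  C[1][1] = min over k of (A[1][0] + B[0][1] = -3 + 5 = 2, A[1][1] + B[1][1] = -2 + 1 = -1) = -1 (attained at k = 1)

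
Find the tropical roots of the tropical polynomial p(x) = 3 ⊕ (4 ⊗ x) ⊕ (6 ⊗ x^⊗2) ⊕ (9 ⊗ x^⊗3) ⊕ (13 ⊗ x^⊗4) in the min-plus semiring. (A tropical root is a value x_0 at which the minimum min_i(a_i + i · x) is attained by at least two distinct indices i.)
Roots: {-4, -3, -2, -1}

Each tropical root is a break point of the lower envelope of the lines y = a_i + i · x (there are 5 lines, with slopes 0, 1, ..., 4). Only the lines that attain the minimum somewhere contribute to roots; other lines are dominated. Here the surviving (envelope) indices are i = 4, i = 3, i = 2, i = 1, i = 0.
Intersections between consecutive envelope lines give the roots: for adjacent envelope indices i < j the intersection is x = (a_i − a_j) / (j − i). Reading off the sorted break points: {-4, -3, -2, -1}.
Verification: at each break x_0, at least two indices attain the minimum of min_i(a_i + i · x_0).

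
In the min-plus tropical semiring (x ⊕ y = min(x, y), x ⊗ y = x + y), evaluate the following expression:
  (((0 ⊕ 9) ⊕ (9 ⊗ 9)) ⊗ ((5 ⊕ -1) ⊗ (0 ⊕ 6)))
(((0 ⊕ 9) ⊕ (9 ⊗ 9)) ⊗ ((5 ⊕ -1) ⊗ (0 ⊕ 6))) = -1

Expand innermost to outermost. Recall ⊕ takes the minimum of its arguments and ⊗ takes their sum. Working out the expression (((0 ⊕ 9) ⊕ (9 ⊗ 9)) ⊗ ((5 ⊕ -1) ⊗ (0 ⊕ 6))) gives -1.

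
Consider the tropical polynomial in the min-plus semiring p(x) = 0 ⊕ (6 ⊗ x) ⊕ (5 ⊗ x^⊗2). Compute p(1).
p(1) = 0

A tropical monomial a ⊗ x^⊗i evaluates to a + i · x. Evaluating each term at x = 1:
  Term 0 contributes 0 + 0 · 1 = 0
  Term 1 contributes 6 + 1 · 1 = 7
  Term 2 contributes 5 + 2 · 1 = 7
p(1) = ⊕ of these = min[0, 7, 7] = 0.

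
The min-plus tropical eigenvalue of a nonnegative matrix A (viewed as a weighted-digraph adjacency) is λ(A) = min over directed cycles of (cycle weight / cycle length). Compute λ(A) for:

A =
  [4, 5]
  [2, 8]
λ(A) = 7/2

Enumerate directed cycles and compute their means (weight / length). Sample:
  cycle 0 → 0: weight = 4, length = 1, mean = 4/1 ≈ 4.000
  cycle 1 → 1: weight = 8, length = 1, mean = 8/1 ≈ 8.000
  cycle 0 → 1 → 0: weight = 7, length = 2, mean = 7/2 ≈ 3.500
  cycle 1 → 0 → 1: weight = 7, length = 2, mean = 7/2 ≈ 3.500
Minimum mean = 3.500, attained e.g. along the cycle 0 → 1 → 0 with weight 7 and length 2. So λ(A) = 7/2 = 7/2.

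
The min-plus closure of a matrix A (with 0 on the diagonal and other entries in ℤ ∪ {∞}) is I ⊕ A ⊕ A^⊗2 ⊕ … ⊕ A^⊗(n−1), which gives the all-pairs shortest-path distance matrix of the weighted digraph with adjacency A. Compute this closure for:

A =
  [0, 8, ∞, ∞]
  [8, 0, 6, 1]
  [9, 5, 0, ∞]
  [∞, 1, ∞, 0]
Closure =
  [0, 8, 14, 9]
  [8, 0, 6, 1]
  [9, 5, 0, 6]
  [9, 1, 7, 0]

This is the Floyd-Warshall all-pairs shortest-path computation. For each intermediate vertex k = 0, 1, …, 3, update dist[i][j] ← min(dist[i][j], dist[i][k] + dist[k][j]). The final matrix gives, for each (i, j), the minimum total weight of any directed path from i to j (possibly empty when i = j).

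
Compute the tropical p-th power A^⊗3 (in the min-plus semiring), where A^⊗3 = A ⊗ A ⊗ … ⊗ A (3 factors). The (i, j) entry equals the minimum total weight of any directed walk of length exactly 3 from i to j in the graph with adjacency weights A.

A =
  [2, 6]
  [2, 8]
A^⊗3 =
  [6, 10]
  [6, 10]

Each entry (A^⊗3)_ij equals the minimum over all length-3 walks i = v_0 → v_1 → … → v_3 = j of Σ_t A[v_t][v_{t+1}]. For example, for (i, j) = (0, 1) we minimise over 4 possible intermediate vertex sequences; the minimum is 10, attained along the walk 0 → 0 → 0 → 1.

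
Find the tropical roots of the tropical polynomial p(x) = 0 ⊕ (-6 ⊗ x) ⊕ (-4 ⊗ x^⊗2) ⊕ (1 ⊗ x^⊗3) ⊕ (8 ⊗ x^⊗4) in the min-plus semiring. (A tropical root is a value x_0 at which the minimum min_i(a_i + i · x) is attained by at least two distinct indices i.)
Roots: {-7, -5, -2, 6}

Each tropical root is a break point of the lower envelope of the lines y = a_i + i · x (there are 5 lines, with slopes 0, 1, ..., 4). Only the lines that attain the minimum somewhere contribute to roots; other lines are dominated. Here the surviving (envelope) indices are i = 4, i = 3, i = 2, i = 1, i = 0.
Intersections between consecutive envelope lines give the roots: for adjacent envelope indices i < j the intersection is x = (a_i − a_j) / (j − i). Reading off the sorted break points: {-7, -5, -2, 6}.
Verification: at each break x_0, at least two indices attain the minimum of min_i(a_i + i · x_0).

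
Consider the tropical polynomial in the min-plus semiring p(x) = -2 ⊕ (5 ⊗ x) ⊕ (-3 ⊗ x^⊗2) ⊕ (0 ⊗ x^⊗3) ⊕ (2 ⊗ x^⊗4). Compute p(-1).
p(-1) = -5

A tropical monomial a ⊗ x^⊗i evaluates to a + i · x. Evaluating each term at x = -1:
  Term 0 contributes -2 + 0 · -1 = -2
  Term 1 contributes 5 + 1 · -1 = 4
  Term 2 contributes -3 + 2 · -1 = -5
  Term 3 contributes 0 + 3 · -1 = -3
  Term 4 contributes 2 + 4 · -1 = -2
p(-1) = ⊕ of these = min[-2, 4, -5, -3, -2] = -5.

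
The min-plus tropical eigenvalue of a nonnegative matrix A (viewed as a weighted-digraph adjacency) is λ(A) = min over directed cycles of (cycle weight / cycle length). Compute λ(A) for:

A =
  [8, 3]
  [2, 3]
λ(A) = 5/2

Enumerate directed cycles and compute their means (weight / length). Sample:
  cycle 0 → 0: weight = 8, length = 1, mean = 8/1 ≈ 8.000
  cycle 1 → 1: weight = 3, length = 1, mean = 3/1 ≈ 3.000
  cycle 0 → 1 → 0: weight = 5, length = 2, mean = 5/2 ≈ 2.500
  cycle 1 → 0 → 1: weight = 5, length = 2, mean = 5/2 ≈ 2.500
Minimum mean = 2.500, attained e.g. along the cycle 0 → 1 → 0 with weight 5 and length 2. So λ(A) = 5/2 = 5/2.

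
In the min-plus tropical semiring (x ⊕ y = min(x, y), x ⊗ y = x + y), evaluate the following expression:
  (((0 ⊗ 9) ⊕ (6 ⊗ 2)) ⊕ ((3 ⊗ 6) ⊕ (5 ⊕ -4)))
(((0 ⊗ 9) ⊕ (6 ⊗ 2)) ⊕ ((3 ⊗ 6) ⊕ (5 ⊕ -4))) = -4

Expand innermost to outermost. Recall ⊕ takes the minimum of its arguments and ⊗ takes their sum. Working out the expression (((0 ⊗ 9) ⊕ (6 ⊗ 2)) ⊕ ((3 ⊗ 6) ⊕ (5 ⊕ -4))) gives -4.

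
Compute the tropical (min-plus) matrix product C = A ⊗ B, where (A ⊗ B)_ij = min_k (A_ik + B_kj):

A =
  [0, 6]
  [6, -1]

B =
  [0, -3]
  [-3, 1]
A ⊗ B =
  [0, -3]
  [-4, 0]

Apply the min-plus product entry-by-entry:
  C[0][0] = min over k of (A[0][0] + B[0][0] = 0 + 0 = 0, A[0][1] + B[1][0] = 6 + -3 = 3) = 0 (attained at k = 0)
  C[0][1] = min over k of (A[0][0] + B[0][1] = 0 + -3 = -3, A[0][1] + B[1][1] = 6 + 1 = 7) = -3 (attained at k = 0)
  C[1][0] = min over k of (A[1][0] + B[0][0] = 6 + 0 = 6, A[1][1] + B[1][0] = -1 + -3 = -4) = -4 (attained at k = 1)
  C[1][1] = min over k of (A[1][0] + B[0][1] = 6 + -3 = 3, A[1][1] + B[1][1] = -1 + 1 = 0) = 0 (attained at k = 1)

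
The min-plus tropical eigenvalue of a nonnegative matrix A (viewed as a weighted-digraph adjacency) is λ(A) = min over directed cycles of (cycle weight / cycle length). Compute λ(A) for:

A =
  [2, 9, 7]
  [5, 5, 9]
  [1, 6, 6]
λ(A) = 2

Enumerate directed cycles and compute their means (weight / length). Sample:
  cycle 0 → 0: weight = 2, length = 1, mean = 2/1 ≈ 2.000
  cycle 1 → 1: weight = 5, length = 1, mean = 5/1 ≈ 5.000
  cycle 2 → 2: weight = 6, length = 1, mean = 6/1 ≈ 6.000
  cycle 0 → 1 → 0: weight = 14, length = 2, mean = 14/2 ≈ 7.000
  cycle 0 → 2 → 0: weight = 8, length = 2, mean = 8/2 ≈ 4.000
  cycle 1 → 0 → 1: weight = 14, length = 2, mean = 14/2 ≈ 7.000
Minimum mean = 2.000, attained e.g. along the cycle 0 → 0 with weight 2 and length 1. So λ(A) = 2/1 = 2.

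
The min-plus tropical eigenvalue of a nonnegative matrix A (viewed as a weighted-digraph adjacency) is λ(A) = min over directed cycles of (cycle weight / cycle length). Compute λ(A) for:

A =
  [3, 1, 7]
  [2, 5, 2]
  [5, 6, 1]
λ(A) = 1

Enumerate directed cycles and compute their means (weight / length). Sample:
  cycle 0 → 0: weight = 3, length = 1, mean = 3/1 ≈ 3.000
  cycle 1 → 1: weight = 5, length = 1, mean = 5/1 ≈ 5.000
  cycle 2 → 2: weight = 1, length = 1, mean = 1/1 ≈ 1.000
  cycle 0 → 1 → 0: weight = 3, length = 2, mean = 3/2 ≈ 1.500
  cycle 0 → 2 → 0: weight = 12, length = 2, mean = 12/2 ≈ 6.000
  cycle 1 → 0 → 1: weight = 3, length = 2, mean = 3/2 ≈ 1.500
Minimum mean = 1.000, attained e.g. along the cycle 2 → 2 with weight 1 and length 1. So λ(A) = 1/1 = 1.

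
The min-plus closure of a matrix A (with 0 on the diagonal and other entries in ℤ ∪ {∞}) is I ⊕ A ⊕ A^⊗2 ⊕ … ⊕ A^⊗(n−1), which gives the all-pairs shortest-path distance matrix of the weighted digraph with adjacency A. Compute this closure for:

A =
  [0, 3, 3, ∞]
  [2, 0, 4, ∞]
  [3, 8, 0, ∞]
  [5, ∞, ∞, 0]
Closure =
  [0, 3, 3, ∞]
  [2, 0, 4, ∞]
  [3, 6, 0, ∞]
  [5, 8, 8, 0]

This is the Floyd-Warshall all-pairs shortest-path computation. For each intermediate vertex k = 0, 1, …, 3, update dist[i][j] ← min(dist[i][j], dist[i][k] + dist[k][j]). The final matrix gives, for each (i, j), the minimum total weight of any directed path from i to j (possibly empty when i = j).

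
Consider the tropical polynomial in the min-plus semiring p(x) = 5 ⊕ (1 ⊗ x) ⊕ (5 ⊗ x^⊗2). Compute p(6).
p(6) = 5

A tropical monomial a ⊗ x^⊗i evaluates to a + i · x. Evaluating each term at x = 6:
  Term 0 contributes 5 + 0 · 6 = 5
  Term 1 contributes 1 + 1 · 6 = 7
  Term 2 contributes 5 + 2 · 6 = 17
p(6) = ⊕ of these = min[5, 7, 17] = 5.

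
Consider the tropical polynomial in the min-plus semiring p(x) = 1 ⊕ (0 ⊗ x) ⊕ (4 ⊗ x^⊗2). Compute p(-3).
p(-3) = -3

A tropical monomial a ⊗ x^⊗i evaluates to a + i · x. Evaluating each term at x = -3:
  Term 0 contributes 1 + 0 · -3 = 1
  Term 1 contributes 0 + 1 · -3 = -3
  Term 2 contributes 4 + 2 · -3 = -2
p(-3) = ⊕ of these = min[1, -3, -2] = -3.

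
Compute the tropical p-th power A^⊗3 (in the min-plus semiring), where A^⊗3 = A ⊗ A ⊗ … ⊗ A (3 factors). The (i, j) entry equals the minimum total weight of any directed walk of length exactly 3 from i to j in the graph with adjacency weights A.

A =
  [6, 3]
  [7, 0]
A^⊗3 =
  [10, 3]
  [7, 0]

Each entry (A^⊗3)_ij equals the minimum over all length-3 walks i = v_0 → v_1 → … → v_3 = j of Σ_t A[v_t][v_{t+1}]. For example, for (i, j) = (0, 1) we minimise over 4 possible intermediate vertex sequences; the minimum is 3, attained along the walk 0 → 1 → 1 → 1.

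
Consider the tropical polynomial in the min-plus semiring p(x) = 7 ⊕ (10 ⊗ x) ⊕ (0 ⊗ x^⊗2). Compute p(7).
p(7) = 7

A tropical monomial a ⊗ x^⊗i evaluates to a + i · x. Evaluating each term at x = 7:
  Term 0 contributes 7 + 0 · 7 = 7
  Term 1 contributes 10 + 1 · 7 = 17
  Term 2 contributes 0 + 2 · 7 = 14
p(7) = ⊕ of these = min[7, 17, 14] = 7.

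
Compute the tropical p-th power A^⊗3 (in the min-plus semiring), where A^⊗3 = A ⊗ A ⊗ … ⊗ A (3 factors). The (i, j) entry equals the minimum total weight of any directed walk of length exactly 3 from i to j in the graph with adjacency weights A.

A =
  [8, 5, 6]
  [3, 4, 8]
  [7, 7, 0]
A^⊗3 =
  [12, 13, 6]
  [11, 12, 8]
  [7, 7, 0]

Each entry (A^⊗3)_ij equals the minimum over all length-3 walks i = v_0 → v_1 → … → v_3 = j of Σ_t A[v_t][v_{t+1}]. For example, for (i, j) = (0, 2) we minimise over 9 possible intermediate vertex sequences; the minimum is 6, attained along the walk 0 → 2 → 2 → 2.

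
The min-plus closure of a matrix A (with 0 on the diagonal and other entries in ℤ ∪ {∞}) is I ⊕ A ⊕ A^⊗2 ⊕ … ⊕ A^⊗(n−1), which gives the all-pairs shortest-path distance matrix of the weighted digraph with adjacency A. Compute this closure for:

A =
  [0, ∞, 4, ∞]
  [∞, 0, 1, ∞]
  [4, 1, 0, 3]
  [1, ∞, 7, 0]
Closure =
  [0, 5, 4, 7]
  [5, 0, 1, 4]
  [4, 1, 0, 3]
  [1, 6, 5, 0]

This is the Floyd-Warshall all-pairs shortest-path computation. For each intermediate vertex k = 0, 1, …, 3, update dist[i][j] ← min(dist[i][j], dist[i][k] + dist[k][j]). The final matrix gives, for each (i, j), the minimum total weight of any directed path from i to j (possibly empty when i = j).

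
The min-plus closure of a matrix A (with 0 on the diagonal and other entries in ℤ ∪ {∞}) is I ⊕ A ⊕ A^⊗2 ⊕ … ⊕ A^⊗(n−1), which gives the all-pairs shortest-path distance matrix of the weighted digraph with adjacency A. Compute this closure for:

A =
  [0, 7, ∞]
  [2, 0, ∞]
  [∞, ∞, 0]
Closure =
  [0, 7, ∞]
  [2, 0, ∞]
  [∞, ∞, 0]

This is the Floyd-Warshall all-pairs shortest-path computation. For each intermediate vertex k = 0, 1, …, 2, update dist[i][j] ← min(dist[i][j], dist[i][k] + dist[k][j]). The final matrix gives, for each (i, j), the minimum total weight of any directed path from i to j (possibly empty when i = j).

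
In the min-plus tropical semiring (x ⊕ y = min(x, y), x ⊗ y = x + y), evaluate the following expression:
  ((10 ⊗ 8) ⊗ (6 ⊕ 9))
((10 ⊗ 8) ⊗ (6 ⊕ 9)) = 24

Expand innermost to outermost. Recall ⊕ takes the minimum of its arguments and ⊗ takes their sum. Working out the expression ((10 ⊗ 8) ⊗ (6 ⊕ 9)) gives 24.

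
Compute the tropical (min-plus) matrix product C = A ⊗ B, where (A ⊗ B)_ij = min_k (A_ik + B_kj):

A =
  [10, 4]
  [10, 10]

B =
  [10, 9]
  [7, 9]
A ⊗ B =
  [11, 13]
  [17, 19]

Apply the min-plus product entry-by-entry:
  C[0][0] = min over k of (A[0][0] + B[0][0] = 10 + 10 = 20, A[0][1] + B[1][0] = 4 + 7 = 11) = 11 (attained at k = 1)
  C[0][1] = min over k of (A[0][0] + B[0][1] = 10 + 9 = 19, A[0][1] + B[1][1] = 4 + 9 = 13) = 13 (attained at k = 1)
  C[1][0] = min over k of (A[1][0] + B[0][0] = 10 + 10 = 20, A[1][1] + B[1][0] = 10 + 7 = 17) = 17 (attained at k = 1)
  C[1][1] = min over k of (A[1][0] + B[0][1] = 10 + 9 = 19, A[1][1] + B[1][1] = 10 + 9 = 19) = 19 (attained at k = 0)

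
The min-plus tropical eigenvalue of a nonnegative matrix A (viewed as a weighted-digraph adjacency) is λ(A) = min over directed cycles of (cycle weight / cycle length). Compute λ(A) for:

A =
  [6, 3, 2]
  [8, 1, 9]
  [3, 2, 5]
λ(A) = 1

Enumerate directed cycles and compute their means (weight / length). Sample:
  cycle 0 → 0: weight = 6, length = 1, mean = 6/1 ≈ 6.000
  cycle 1 → 1: weight = 1, length = 1, mean = 1/1 ≈ 1.000
  cycle 2 → 2: weight = 5, length = 1, mean = 5/1 ≈ 5.000
  cycle 0 → 1 → 0: weight = 11, length = 2, mean = 11/2 ≈ 5.500
  cycle 0 → 2 → 0: weight = 5, length = 2, mean = 5/2 ≈ 2.500
  cycle 1 → 0 → 1: weight = 11, length = 2, mean = 11/2 ≈ 5.500
Minimum mean = 1.000, attained e.g. along the cycle 1 → 1 with weight 1 and length 1. So λ(A) = 1/1 = 1.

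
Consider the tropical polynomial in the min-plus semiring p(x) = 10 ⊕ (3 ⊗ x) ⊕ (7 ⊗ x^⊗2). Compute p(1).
p(1) = 4

A tropical monomial a ⊗ x^⊗i evaluates to a + i · x. Evaluating each term at x = 1:
  Term 0 contributes 10 + 0 · 1 = 10
  Term 1 contributes 3 + 1 · 1 = 4
  Term 2 contributes 7 + 2 · 1 = 9
p(1) = ⊕ of these = min[10, 4, 9] = 4.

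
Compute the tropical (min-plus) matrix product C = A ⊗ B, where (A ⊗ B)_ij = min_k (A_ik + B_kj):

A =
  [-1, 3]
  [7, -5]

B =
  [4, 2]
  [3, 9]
A ⊗ B =
  [3, 1]
  [-2, 4]

Apply the min-plus product entry-by-entry:
  C[0][0] = min over k of (A[0][0] + B[0][0] = -1 + 4 = 3, A[0][1] + B[1][0] = 3 + 3 = 6) = 3 (attained at k = 0)
  C[0][1] = min over k of (A[0][0] + B[0][1] = -1 + 2 = 1, A[0][1] + B[1][1] = 3 + 9 = 12) = 1 (attained at k = 0)
  C[1][0] = min over k of (A[1][0] + B[0][0] = 7 + 4 = 11, A[1][1] + B[1][0] = -5 + 3 = -2) = -2 (attained at k = 1)
  C[1][1] = min over k of (A[1][0] + B[0][1] = 7 + 2 = 9, A[1][1] + B[1][1] = -5 + 9 = 4) = 4 (attained at k = 1)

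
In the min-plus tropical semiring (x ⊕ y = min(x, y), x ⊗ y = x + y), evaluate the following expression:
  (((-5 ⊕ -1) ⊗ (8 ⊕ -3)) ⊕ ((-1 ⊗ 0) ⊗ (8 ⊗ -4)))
(((-5 ⊕ -1) ⊗ (8 ⊕ -3)) ⊕ ((-1 ⊗ 0) ⊗ (8 ⊗ -4))) = -8

Expand innermost to outermost. Recall ⊕ takes the minimum of its arguments and ⊗ takes their sum. Working out the expression (((-5 ⊕ -1) ⊗ (8 ⊕ -3)) ⊕ ((-1 ⊗ 0) ⊗ (8 ⊗ -4))) gives -8.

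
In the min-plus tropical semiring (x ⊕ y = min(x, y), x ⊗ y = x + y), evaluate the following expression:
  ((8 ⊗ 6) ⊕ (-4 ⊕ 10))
((8 ⊗ 6) ⊕ (-4 ⊕ 10)) = -4

Expand innermost to outermost. Recall ⊕ takes the minimum of its arguments and ⊗ takes their sum. Working out the expression ((8 ⊗ 6) ⊕ (-4 ⊕ 10)) gives -4.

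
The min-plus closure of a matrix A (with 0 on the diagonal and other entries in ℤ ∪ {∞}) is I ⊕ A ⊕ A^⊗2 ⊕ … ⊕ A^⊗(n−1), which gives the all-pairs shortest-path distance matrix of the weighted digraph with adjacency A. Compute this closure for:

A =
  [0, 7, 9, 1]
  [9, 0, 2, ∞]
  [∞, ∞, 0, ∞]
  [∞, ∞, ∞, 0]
Closure =
  [0, 7, 9, 1]
  [9, 0, 2, 10]
  [∞, ∞, 0, ∞]
  [∞, ∞, ∞, 0]

This is the Floyd-Warshall all-pairs shortest-path computation. For each intermediate vertex k = 0, 1, …, 3, update dist[i][j] ← min(dist[i][j], dist[i][k] + dist[k][j]). The final matrix gives, for each (i, j), the minimum total weight of any directed path from i to j (possibly empty when i = j).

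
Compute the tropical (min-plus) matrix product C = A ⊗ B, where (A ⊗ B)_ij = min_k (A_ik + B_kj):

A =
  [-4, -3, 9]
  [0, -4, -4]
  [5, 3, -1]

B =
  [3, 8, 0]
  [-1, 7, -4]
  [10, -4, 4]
A ⊗ B =
  [-4, 4, -7]
  [-5, -8, -8]
  [2, -5, -1]

Apply the min-plus product entry-by-entry:
  C[0][0] = min over k of (A[0][0] + B[0][0] = -4 + 3 = -1, A[0][1] + B[1][0] = -3 + -1 = -4, A[0][2] + B[2][0] = 9 + 10 = 19) = -4 (attained at k = 1)
  C[0][1] = min over k of (A[0][0] + B[0][1] = -4 + 8 = 4, A[0][1] + B[1][1] = -3 + 7 = 4, A[0][2] + B[2][1] = 9 + -4 = 5) = 4 (attained at k = 0)
  C[0][2] = min over k of (A[0][0] + B[0][2] = -4 + 0 = -4, A[0][1] + B[1][2] = -3 + -4 = -7, A[0][2] + B[2][2] = 9 + 4 = 13) = -7 (attained at k = 1)
  C[1][0] = min over k of (A[1][0] + B[0][0] = 0 + 3 = 3, A[1][1] + B[1][0] = -4 + -1 = -5, A[1][2] + B[2][0] = -4 + 10 = 6) = -5 (attained at k = 1)
  C[1][1] = min over k of (A[1][0] + B[0][1] = 0 + 8 = 8, A[1][1] + B[1][1] = -4 + 7 = 3, A[1][2] + B[2][1] = -4 + -4 = -8) = -8 (attained at k = 2)
  C[1][2] = min over k of (A[1][0] + B[0][2] = 0 + 0 = 0, A[1][1] + B[1][2] = -4 + -4 = -8, A[1][2] + B[2][2] = -4 + 4 = 0) = -8 (attained at k = 1)
  C[2][0] = min over k of (A[2][0] + B[0][0] = 5 + 3 = 8, A[2][1] + B[1][0] = 3 + -1 = 2, A[2][2] + B[2][0] = -1 + 10 = 9) = 2 (attained at k = 1)
  C[2][1] = min over k of (A[2][0] + B[0][1] = 5 + 8 = 13, A[2][1] + B[1][1] = 3 + 7 = 10, A[2][2] + B[2][1] = -1 + -4 = -5) = -5 (attained at k = 2)
  C[2][2] = min over k of (A[2][0] + B[0][2] = 5 + 0 = 5, A[2][1] + B[1][2] = 3 + -4 = -1, A[2][2] + B[2][2] = -1 + 4 = 3) = -1 (attained at k = 1)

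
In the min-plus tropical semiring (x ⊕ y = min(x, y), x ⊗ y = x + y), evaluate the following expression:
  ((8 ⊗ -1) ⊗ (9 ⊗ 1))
((8 ⊗ -1) ⊗ (9 ⊗ 1)) = 17

Expand innermost to outermost. Recall ⊕ takes the minimum of its arguments and ⊗ takes their sum. Working out the expression ((8 ⊗ -1) ⊗ (9 ⊗ 1)) gives 17.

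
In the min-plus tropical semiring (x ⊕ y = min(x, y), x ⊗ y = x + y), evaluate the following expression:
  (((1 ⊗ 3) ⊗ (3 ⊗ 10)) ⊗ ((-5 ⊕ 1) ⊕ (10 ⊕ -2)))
(((1 ⊗ 3) ⊗ (3 ⊗ 10)) ⊗ ((-5 ⊕ 1) ⊕ (10 ⊕ -2))) = 12

Expand innermost to outermost. Recall ⊕ takes the minimum of its arguments and ⊗ takes their sum. Working out the expression (((1 ⊗ 3) ⊗ (3 ⊗ 10)) ⊗ ((-5 ⊕ 1) ⊕ (10 ⊕ -2))) gives 12.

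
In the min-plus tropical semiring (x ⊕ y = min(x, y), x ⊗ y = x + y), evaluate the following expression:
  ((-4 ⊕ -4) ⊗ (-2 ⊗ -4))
((-4 ⊕ -4) ⊗ (-2 ⊗ -4)) = -10

Expand innermost to outermost. Recall ⊕ takes the minimum of its arguments and ⊗ takes their sum. Working out the expression ((-4 ⊕ -4) ⊗ (-2 ⊗ -4)) gives -10.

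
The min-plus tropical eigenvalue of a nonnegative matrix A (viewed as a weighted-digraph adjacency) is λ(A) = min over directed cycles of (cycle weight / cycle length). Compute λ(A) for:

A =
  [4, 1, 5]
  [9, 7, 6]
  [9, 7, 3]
λ(A) = 3

Enumerate directed cycles and compute their means (weight / length). Sample:
  cycle 0 → 0: weight = 4, length = 1, mean = 4/1 ≈ 4.000
  cycle 1 → 1: weight = 7, length = 1, mean = 7/1 ≈ 7.000
  cycle 2 → 2: weight = 3, length = 1, mean = 3/1 ≈ 3.000
  cycle 0 → 1 → 0: weight = 10, length = 2, mean = 10/2 ≈ 5.000
  cycle 0 → 2 → 0: weight = 14, length = 2, mean = 14/2 ≈ 7.000
  cycle 1 → 0 → 1: weight = 10, length = 2, mean = 10/2 ≈ 5.000
Minimum mean = 3.000, attained e.g. along the cycle 2 → 2 with weight 3 and length 1. So λ(A) = 3/1 = 3.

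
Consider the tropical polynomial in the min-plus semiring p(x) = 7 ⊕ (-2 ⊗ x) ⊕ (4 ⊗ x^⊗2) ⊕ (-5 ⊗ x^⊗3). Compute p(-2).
p(-2) = -11

A tropical monomial a ⊗ x^⊗i evaluates to a + i · x. Evaluating each term at x = -2:
  Term 0 contributes 7 + 0 · -2 = 7
  Term 1 contributes -2 + 1 · -2 = -4
  Term 2 contributes 4 + 2 · -2 = 0
  Term 3 contributes -5 + 3 · -2 = -11
p(-2) = ⊕ of these = min[7, -4, 0, -11] = -11.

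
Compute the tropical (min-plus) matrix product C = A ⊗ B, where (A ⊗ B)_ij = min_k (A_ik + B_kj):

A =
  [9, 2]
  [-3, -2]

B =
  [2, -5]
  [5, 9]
A ⊗ B =
  [7, 4]
  [-1, -8]

Apply the min-plus product entry-by-entry:
  C[0][0] = min over k of (A[0][0] + B[0][0] = 9 + 2 = 11, A[0][1] + B[1][0] = 2 + 5 = 7) = 7 (attained at k = 1)
  C[0][1] = min over k of (A[0][0] + B[0][1] = 9 + -5 = 4, A[0][1] + B[1][1] = 2 + 9 = 11) = 4 (attained at k = 0)
  C[1][0] = min over k of (A[1][0] + B[0][0] = -3 + 2 = -1, A[1][1] + B[1][0] = -2 + 5 = 3) = -1 (attained at k = 0)
  C[1][1] = min over k of (A[1][0] + B[0][1] = -3 + -5 = -8, A[1][1] + B[1][1] = -2 + 9 = 7) = -8 (attained at k = 0)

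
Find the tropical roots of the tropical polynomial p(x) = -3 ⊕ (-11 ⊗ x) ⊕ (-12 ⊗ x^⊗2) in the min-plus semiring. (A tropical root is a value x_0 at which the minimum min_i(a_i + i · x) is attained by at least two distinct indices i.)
Roots: {1, 8}

Each tropical root is a break point of the lower envelope of the lines y = a_i + i · x (there are 3 lines, with slopes 0, 1, ..., 2). Only the lines that attain the minimum somewhere contribute to roots; other lines are dominated. Here the surviving (envelope) indices are i = 2, i = 1, i = 0.
Intersections between consecutive envelope lines give the roots: for adjacent envelope indices i < j the intersection is x = (a_i − a_j) / (j − i). Reading off the sorted break points: {1, 8}.
Verification: at each break x_0, at least two indices attain the minimum of min_i(a_i + i · x_0).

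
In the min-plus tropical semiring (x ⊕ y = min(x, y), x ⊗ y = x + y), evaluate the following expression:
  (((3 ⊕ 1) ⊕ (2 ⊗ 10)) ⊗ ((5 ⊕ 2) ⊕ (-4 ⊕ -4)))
(((3 ⊕ 1) ⊕ (2 ⊗ 10)) ⊗ ((5 ⊕ 2) ⊕ (-4 ⊕ -4))) = -3

Expand innermost to outermost. Recall ⊕ takes the minimum of its arguments and ⊗ takes their sum. Working out the expression (((3 ⊕ 1) ⊕ (2 ⊗ 10)) ⊗ ((5 ⊕ 2) ⊕ (-4 ⊕ -4))) gives -3.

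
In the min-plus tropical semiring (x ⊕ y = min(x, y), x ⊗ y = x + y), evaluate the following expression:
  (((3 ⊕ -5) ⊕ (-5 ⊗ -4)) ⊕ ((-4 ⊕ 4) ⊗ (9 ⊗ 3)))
(((3 ⊕ -5) ⊕ (-5 ⊗ -4)) ⊕ ((-4 ⊕ 4) ⊗ (9 ⊗ 3))) = -9

Expand innermost to outermost. Recall ⊕ takes the minimum of its arguments and ⊗ takes their sum. Working out the expression (((3 ⊕ -5) ⊕ (-5 ⊗ -4)) ⊕ ((-4 ⊕ 4) ⊗ (9 ⊗ 3))) gives -9.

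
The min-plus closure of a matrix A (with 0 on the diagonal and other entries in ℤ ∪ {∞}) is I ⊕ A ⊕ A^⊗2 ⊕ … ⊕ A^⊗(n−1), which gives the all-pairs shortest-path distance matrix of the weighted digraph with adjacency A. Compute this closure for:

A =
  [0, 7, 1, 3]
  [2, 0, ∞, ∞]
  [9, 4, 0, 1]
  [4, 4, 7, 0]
Closure =
  [0, 5, 1, 2]
  [2, 0, 3, 4]
  [5, 4, 0, 1]
  [4, 4, 5, 0]

This is the Floyd-Warshall all-pairs shortest-path computation. For each intermediate vertex k = 0, 1, …, 3, update dist[i][j] ← min(dist[i][j], dist[i][k] + dist[k][j]). The final matrix gives, for each (i, j), the minimum total weight of any directed path from i to j (possibly empty when i = j).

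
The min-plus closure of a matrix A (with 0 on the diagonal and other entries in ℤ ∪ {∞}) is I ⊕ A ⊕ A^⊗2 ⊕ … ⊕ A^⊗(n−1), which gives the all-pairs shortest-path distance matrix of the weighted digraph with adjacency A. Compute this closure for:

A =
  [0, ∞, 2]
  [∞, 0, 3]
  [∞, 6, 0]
Closure =
  [0, 8, 2]
  [∞, 0, 3]
  [∞, 6, 0]

This is the Floyd-Warshall all-pairs shortest-path computation. For each intermediate vertex k = 0, 1, …, 2, update dist[i][j] ← min(dist[i][j], dist[i][k] + dist[k][j]). The final matrix gives, for each (i, j), the minimum total weight of any directed path from i to j (possibly empty when i = j).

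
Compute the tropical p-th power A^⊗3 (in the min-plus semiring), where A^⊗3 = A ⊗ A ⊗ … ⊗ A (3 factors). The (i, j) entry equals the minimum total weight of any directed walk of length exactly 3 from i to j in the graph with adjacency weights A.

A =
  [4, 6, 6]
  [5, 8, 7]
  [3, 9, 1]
A^⊗3 =
  [10, 14, 8]
  [11, 15, 9]
  [5, 10, 3]

Each entry (A^⊗3)_ij equals the minimum over all length-3 walks i = v_0 → v_1 → … → v_3 = j of Σ_t A[v_t][v_{t+1}]. For example, for (i, j) = (0, 2) we minimise over 9 possible intermediate vertex sequences; the minimum is 8, attained along the walk 0 → 2 → 2 → 2.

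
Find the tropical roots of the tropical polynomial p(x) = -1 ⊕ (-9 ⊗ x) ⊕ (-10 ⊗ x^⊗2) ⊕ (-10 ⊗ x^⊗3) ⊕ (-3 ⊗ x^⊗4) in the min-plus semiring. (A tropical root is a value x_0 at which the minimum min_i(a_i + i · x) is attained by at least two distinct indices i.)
Roots: {-7, 0, 1, 8}

Each tropical root is a break point of the lower envelope of the lines y = a_i + i · x (there are 5 lines, with slopes 0, 1, ..., 4). Only the lines that attain the minimum somewhere contribute to roots; other lines are dominated. Here the surviving (envelope) indices are i = 4, i = 3, i = 2, i = 1, i = 0.
Intersections between consecutive envelope lines give the roots: for adjacent envelope indices i < j the intersection is x = (a_i − a_j) / (j − i). Reading off the sorted break points: {-7, 0, 1, 8}.
Verification: at each break x_0, at least two indices attain the minimum of min_i(a_i + i · x_0).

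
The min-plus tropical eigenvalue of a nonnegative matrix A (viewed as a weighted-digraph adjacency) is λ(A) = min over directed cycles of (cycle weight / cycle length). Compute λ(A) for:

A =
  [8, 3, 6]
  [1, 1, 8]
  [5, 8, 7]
λ(A) = 1

Enumerate directed cycles and compute their means (weight / length). Sample:
  cycle 0 → 0: weight = 8, length = 1, mean = 8/1 ≈ 8.000
  cycle 1 → 1: weight = 1, length = 1, mean = 1/1 ≈ 1.000
  cycle 2 → 2: weight = 7, length = 1, mean = 7/1 ≈ 7.000
  cycle 0 → 1 → 0: weight = 4, length = 2, mean = 4/2 ≈ 2.000
  cycle 0 → 2 → 0: weight = 11, length = 2, mean = 11/2 ≈ 5.500
  cycle 1 → 0 → 1: weight = 4, length = 2, mean = 4/2 ≈ 2.000
Minimum mean = 1.000, attained e.g. along the cycle 1 → 1 with weight 1 and length 1. So λ(A) = 1/1 = 1.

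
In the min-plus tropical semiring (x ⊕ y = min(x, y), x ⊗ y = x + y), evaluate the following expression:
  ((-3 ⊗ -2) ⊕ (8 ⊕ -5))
((-3 ⊗ -2) ⊕ (8 ⊕ -5)) = -5

Expand innermost to outermost. Recall ⊕ takes the minimum of its arguments and ⊗ takes their sum. Working out the expression ((-3 ⊗ -2) ⊕ (8 ⊕ -5)) gives -5.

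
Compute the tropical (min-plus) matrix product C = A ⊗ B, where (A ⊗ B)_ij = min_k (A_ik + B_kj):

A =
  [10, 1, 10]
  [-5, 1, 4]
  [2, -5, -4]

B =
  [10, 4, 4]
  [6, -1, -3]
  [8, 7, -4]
A ⊗ B =
  [7, 0, -2]
  [5, -1, -2]
  [1, -6, -8]

Apply the min-plus product entry-by-entry:
  C[0][0] = min over k of (A[0][0] + B[0][0] = 10 + 10 = 20, A[0][1] + B[1][0] = 1 + 6 = 7, A[0][2] + B[2][0] = 10 + 8 = 18) = 7 (attained at k = 1)
  C[0][1] = min over k of (A[0][0] + B[0][1] = 10 + 4 = 14, A[0][1] + B[1][1] = 1 + -1 = 0, A[0][2] + B[2][1] = 10 + 7 = 17) = 0 (attained at k = 1)
  C[0][2] = min over k of (A[0][0] + B[0][2] = 10 + 4 = 14, A[0][1] + B[1][2] = 1 + -3 = -2, A[0][2] + B[2][2] = 10 + -4 = 6) = -2 (attained at k = 1)
  C[1][0] = min over k of (A[1][0] + B[0][0] = -5 + 10 = 5, A[1][1] + B[1][0] = 1 + 6 = 7, A[1][2] + B[2][0] = 4 + 8 = 12) = 5 (attained at k = 0)
  C[1][1] = min over k of (A[1][0] + B[0][1] = -5 + 4 = -1, A[1][1] + B[1][1] = 1 + -1 = 0, A[1][2] + B[2][1] = 4 + 7 = 11) = -1 (attained at k = 0)
  C[1][2] = min over k of (A[1][0] + B[0][2] = -5 + 4 = -1, A[1][1] + B[1][2] = 1 + -3 = -2, A[1][2] + B[2][2] = 4 + -4 = 0) = -2 (attained at k = 1)
  C[2][0] = min over k of (A[2][0] + B[0][0] = 2 + 10 = 12, A[2][1] + B[1][0] = -5 + 6 = 1, A[2][2] + B[2][0] = -4 + 8 = 4) = 1 (attained at k = 1)
  C[2][1] = min over k of (A[2][0] + B[0][1] = 2 + 4 = 6, A[2][1] + B[1][1] = -5 + -1 = -6, A[2][2] + B[2][1] = -4 + 7 = 3) = -6 (attained at k = 1)
  C[2][2] = min over k of (A[2][0] + B[0][2] = 2 + 4 = 6, A[2][1] + B[1][2] = -5 + -3 = -8, A[2][2] + B[2][2] = -4 + -4 = -8) = -8 (attained at k = 1)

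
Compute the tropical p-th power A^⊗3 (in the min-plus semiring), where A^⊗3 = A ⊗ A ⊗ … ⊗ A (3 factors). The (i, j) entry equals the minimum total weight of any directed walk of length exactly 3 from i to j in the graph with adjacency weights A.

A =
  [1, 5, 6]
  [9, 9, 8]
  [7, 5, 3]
A^⊗3 =
  [3, 7, 8]
  [11, 15, 14]
  [9, 11, 9]

Each entry (A^⊗3)_ij equals the minimum over all length-3 walks i = v_0 → v_1 → … → v_3 = j of Σ_t A[v_t][v_{t+1}]. For example, for (i, j) = (0, 2) we minimise over 9 possible intermediate vertex sequences; the minimum is 8, attained along the walk 0 → 0 → 0 → 2.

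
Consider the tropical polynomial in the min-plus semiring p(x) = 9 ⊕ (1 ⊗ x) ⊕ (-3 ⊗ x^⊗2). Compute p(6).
p(6) = 7

A tropical monomial a ⊗ x^⊗i evaluates to a + i · x. Evaluating each term at x = 6:
  Term 0 contributes 9 + 0 · 6 = 9
  Term 1 contributes 1 + 1 · 6 = 7
  Term 2 contributes -3 + 2 · 6 = 9
p(6) = ⊕ of these = min[9, 7, 9] = 7.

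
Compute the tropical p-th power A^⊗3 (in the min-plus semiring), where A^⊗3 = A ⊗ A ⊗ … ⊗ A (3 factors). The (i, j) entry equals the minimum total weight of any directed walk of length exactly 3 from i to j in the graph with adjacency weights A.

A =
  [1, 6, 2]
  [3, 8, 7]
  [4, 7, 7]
A^⊗3 =
  [3, 8, 4]
  [5, 10, 6]
  [6, 11, 7]

Each entry (A^⊗3)_ij equals the minimum over all length-3 walks i = v_0 → v_1 → … → v_3 = j of Σ_t A[v_t][v_{t+1}]. For example, for (i, j) = (0, 2) we minimise over 9 possible intermediate vertex sequences; the minimum is 4, attained along the walk 0 → 0 → 0 → 2.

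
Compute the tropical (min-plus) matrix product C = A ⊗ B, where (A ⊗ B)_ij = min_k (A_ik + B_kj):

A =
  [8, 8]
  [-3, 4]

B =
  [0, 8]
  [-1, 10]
A ⊗ B =
  [7, 16]
  [-3, 5]

Apply the min-plus product entry-by-entry:
  C[0][0] = min over k of (A[0][0] + B[0][0] = 8 + 0 = 8, A[0][1] + B[1][0] = 8 + -1 = 7) = 7 (attained at k = 1)
  C[0][1] = min over k of (A[0][0] + B[0][1] = 8 + 8 = 16, A[0][1] + B[1][1] = 8 + 10 = 18) = 16 (attained at k = 0)
  C[1][0] = min over k of (A[1][0] + B[0][0] = -3 + 0 = -3, A[1][1] + B[1][0] = 4 + -1 = 3) = -3 (attained at k = 0)
  C[1][1] = min over k of (A[1][0] + B[0][1] = -3 + 8 = 5, A[1][1] + B[1][1] = 4 + 10 = 14) = 5 (attained at k = 0)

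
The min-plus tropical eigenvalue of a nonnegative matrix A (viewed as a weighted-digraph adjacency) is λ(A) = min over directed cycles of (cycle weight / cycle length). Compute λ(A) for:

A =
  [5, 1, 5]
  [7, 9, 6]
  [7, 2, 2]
λ(A) = 2

Enumerate directed cycles and compute their means (weight / length). Sample:
  cycle 0 → 0: weight = 5, length = 1, mean = 5/1 ≈ 5.000
  cycle 1 → 1: weight = 9, length = 1, mean = 9/1 ≈ 9.000
  cycle 2 → 2: weight = 2, length = 1, mean = 2/1 ≈ 2.000
  cycle 0 → 1 → 0: weight = 8, length = 2, mean = 8/2 ≈ 4.000
  cycle 0 → 2 → 0: weight = 12, length = 2, mean = 12/2 ≈ 6.000
  cycle 1 → 0 → 1: weight = 8, length = 2, mean = 8/2 ≈ 4.000
Minimum mean = 2.000, attained e.g. along the cycle 2 → 2 with weight 2 and length 1. So λ(A) = 2/1 = 2.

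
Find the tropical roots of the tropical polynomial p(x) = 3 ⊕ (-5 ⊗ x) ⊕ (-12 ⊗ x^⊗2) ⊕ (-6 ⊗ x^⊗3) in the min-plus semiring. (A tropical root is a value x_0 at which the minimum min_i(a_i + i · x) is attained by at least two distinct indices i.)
Roots: {-6, 7, 8}

Each tropical root is a break point of the lower envelope of the lines y = a_i + i · x (there are 4 lines, with slopes 0, 1, ..., 3). Only the lines that attain the minimum somewhere contribute to roots; other lines are dominated. Here the surviving (envelope) indices are i = 3, i = 2, i = 1, i = 0.
Intersections between consecutive envelope lines give the roots: for adjacent envelope indices i < j the intersection is x = (a_i − a_j) / (j − i). Reading off the sorted break points: {-6, 7, 8}.
Verification: at each break x_0, at least two indices attain the minimum of min_i(a_i + i · x_0).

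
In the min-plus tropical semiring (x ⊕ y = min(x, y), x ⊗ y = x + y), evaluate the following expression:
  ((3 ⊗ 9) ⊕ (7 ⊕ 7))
((3 ⊗ 9) ⊕ (7 ⊕ 7)) = 7

Expand innermost to outermost. Recall ⊕ takes the minimum of its arguments and ⊗ takes their sum. Working out the expression ((3 ⊗ 9) ⊕ (7 ⊕ 7)) gives 7.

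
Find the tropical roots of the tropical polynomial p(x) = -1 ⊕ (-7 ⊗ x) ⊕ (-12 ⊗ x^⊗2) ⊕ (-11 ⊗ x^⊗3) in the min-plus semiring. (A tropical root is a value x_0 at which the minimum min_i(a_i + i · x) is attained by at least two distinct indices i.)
Roots: {-1, 5, 6}

Each tropical root is a break point of the lower envelope of the lines y = a_i + i · x (there are 4 lines, with slopes 0, 1, ..., 3). Only the lines that attain the minimum somewhere contribute to roots; other lines are dominated. Here the surviving (envelope) indices are i = 3, i = 2, i = 1, i = 0.
Intersections between consecutive envelope lines give the roots: for adjacent envelope indices i < j the intersection is x = (a_i − a_j) / (j − i). Reading off the sorted break points: {-1, 5, 6}.
Verification: at each break x_0, at least two indices attain the minimum of min_i(a_i + i · x_0).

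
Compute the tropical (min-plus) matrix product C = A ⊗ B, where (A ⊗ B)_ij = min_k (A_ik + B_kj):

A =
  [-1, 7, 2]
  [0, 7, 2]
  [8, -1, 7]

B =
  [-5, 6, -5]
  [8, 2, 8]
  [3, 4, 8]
A ⊗ B =
  [-6, 5, -6]
  [-5, 6, -5]
  [3, 1, 3]

Apply the min-plus product entry-by-entry:
  C[0][0] = min over k of (A[0][0] + B[0][0] = -1 + -5 = -6, A[0][1] + B[1][0] = 7 + 8 = 15, A[0][2] + B[2][0] = 2 + 3 = 5) = -6 (attained at k = 0)
  C[0][1] = min over k of (A[0][0] + B[0][1] = -1 + 6 = 5, A[0][1] + B[1][1] = 7 + 2 = 9, A[0][2] + B[2][1] = 2 + 4 = 6) = 5 (attained at k = 0)
  C[0][2] = min over k of (A[0][0] + B[0][2] = -1 + -5 = -6, A[0][1] + B[1][2] = 7 + 8 = 15, A[0][2] + B[2][2] = 2 + 8 = 10) = -6 (attained at k = 0)
  C[1][0] = min over k of (A[1][0] + B[0][0] = 0 + -5 = -5, A[1][1] + B[1][0] = 7 + 8 = 15, A[1][2] + B[2][0] = 2 + 3 = 5) = -5 (attained at k = 0)
  C[1][1] = min over k of (A[1][0] + B[0][1] = 0 + 6 = 6, A[1][1] + B[1][1] = 7 + 2 = 9, A[1][2] + B[2][1] = 2 + 4 = 6) = 6 (attained at k = 0)
  C[1][2] = min over k of (A[1][0] + B[0][2] = 0 + -5 = -5, A[1][1] + B[1][2] = 7 + 8 = 15, A[1][2] + B[2][2] = 2 + 8 = 10) = -5 (attained at k = 0)
  C[2][0] = min over k of (A[2][0] + B[0][0] = 8 + -5 = 3, A[2][1] + B[1][0] = -1 + 8 = 7, A[2][2] + B[2][0] = 7 + 3 = 10) = 3 (attained at k = 0)
  C[2][1] = min over k of (A[2][0] + B[0][1] = 8 + 6 = 14, A[2][1] + B[1][1] = -1 + 2 = 1, A[2][2] + B[2][1] = 7 + 4 = 11) = 1 (attained at k = 1)
  C[2][2] = min over k of (A[2][0] + B[0][2] = 8 + -5 = 3, A[2][1] + B[1][2] = -1 + 8 = 7, A[2][2] + B[2][2] = 7 + 8 = 15) = 3 (attained at k = 0)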